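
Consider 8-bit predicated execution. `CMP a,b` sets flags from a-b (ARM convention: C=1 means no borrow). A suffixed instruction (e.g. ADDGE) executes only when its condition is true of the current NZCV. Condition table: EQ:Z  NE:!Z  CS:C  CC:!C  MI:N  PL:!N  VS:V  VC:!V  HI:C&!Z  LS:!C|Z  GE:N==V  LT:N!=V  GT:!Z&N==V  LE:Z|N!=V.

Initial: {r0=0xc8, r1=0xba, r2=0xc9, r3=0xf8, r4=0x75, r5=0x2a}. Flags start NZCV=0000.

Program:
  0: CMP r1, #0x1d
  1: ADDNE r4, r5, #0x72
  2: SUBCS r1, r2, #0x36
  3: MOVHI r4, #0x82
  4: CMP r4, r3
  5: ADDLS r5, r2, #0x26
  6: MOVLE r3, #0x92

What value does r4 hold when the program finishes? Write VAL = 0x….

VAL = 0x82

[0] flags=1010 → (cmp)
[1] flags=1010 NE?T → r4=0x9c
[2] flags=1010 CS?T → r1=0x93
[3] flags=1010 HI?T → r4=0x82
[4] flags=1000 → (cmp)
[5] flags=1000 LS?T → r5=0xef
[6] flags=1000 LE?T → r3=0x92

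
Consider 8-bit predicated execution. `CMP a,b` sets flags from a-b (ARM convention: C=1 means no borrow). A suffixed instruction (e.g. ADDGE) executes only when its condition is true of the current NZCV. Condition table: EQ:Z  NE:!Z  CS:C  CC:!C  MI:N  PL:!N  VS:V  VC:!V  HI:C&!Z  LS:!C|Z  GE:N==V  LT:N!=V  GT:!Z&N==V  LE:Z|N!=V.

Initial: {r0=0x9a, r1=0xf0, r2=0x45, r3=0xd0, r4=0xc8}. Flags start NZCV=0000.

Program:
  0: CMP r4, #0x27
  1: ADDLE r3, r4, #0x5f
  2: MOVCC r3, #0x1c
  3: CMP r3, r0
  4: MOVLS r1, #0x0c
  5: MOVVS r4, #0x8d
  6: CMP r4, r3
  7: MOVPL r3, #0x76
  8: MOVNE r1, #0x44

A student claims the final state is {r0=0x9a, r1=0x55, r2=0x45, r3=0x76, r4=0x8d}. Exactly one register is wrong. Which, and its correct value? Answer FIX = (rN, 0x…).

0: ✓ CMP  NZCV=1010
1: ✓ ADDLE  r3←0x27
2: · MOVCC
3: ✓ CMP  NZCV=1001
4: ✓ MOVLS  r1←0x0c
5: ✓ MOVVS  r4←0x8d
6: ✓ CMP  NZCV=0011
7: ✓ MOVPL  r3←0x76
8: ✓ MOVNE  r1←0x44

FIX = (r1, 0x44)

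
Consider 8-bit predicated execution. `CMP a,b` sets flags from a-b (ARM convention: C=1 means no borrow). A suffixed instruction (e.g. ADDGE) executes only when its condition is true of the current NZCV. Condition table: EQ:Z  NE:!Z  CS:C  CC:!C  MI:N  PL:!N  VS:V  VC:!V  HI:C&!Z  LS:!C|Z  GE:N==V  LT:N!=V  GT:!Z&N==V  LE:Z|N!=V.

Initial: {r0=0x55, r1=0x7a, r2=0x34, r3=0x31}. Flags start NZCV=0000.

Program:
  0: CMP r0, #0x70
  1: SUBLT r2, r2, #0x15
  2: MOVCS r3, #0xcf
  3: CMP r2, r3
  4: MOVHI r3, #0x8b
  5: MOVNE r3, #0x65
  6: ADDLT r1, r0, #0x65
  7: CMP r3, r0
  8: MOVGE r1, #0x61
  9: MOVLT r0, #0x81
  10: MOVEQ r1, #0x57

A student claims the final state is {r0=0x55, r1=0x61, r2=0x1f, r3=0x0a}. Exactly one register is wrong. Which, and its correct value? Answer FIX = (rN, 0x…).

FIX = (r3, 0x65)

[0] flags=1000 → (cmp)
[1] flags=1000 LT?T → r2=0x1f
[2] flags=1000 CS?F → skip
[3] flags=1000 → (cmp)
[4] flags=1000 HI?F → skip
[5] flags=1000 NE?T → r3=0x65
[6] flags=1000 LT?T → r1=0xba
[7] flags=0010 → (cmp)
[8] flags=0010 GE?T → r1=0x61
[9] flags=0010 LT?F → skip
[10] flags=0010 EQ?F → skip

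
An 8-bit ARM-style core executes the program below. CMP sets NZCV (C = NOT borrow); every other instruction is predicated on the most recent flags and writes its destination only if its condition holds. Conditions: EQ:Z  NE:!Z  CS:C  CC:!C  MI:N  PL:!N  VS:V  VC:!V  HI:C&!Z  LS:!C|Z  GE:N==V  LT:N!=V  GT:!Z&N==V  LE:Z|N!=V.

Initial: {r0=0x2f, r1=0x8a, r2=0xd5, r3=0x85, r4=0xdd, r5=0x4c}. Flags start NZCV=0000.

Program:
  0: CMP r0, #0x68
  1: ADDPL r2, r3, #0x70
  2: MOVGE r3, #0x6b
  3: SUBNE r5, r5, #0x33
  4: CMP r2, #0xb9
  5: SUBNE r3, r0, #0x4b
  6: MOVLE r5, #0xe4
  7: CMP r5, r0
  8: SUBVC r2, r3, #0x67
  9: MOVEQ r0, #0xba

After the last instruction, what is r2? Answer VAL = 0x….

VAL = 0x7d

[0] flags=1000 → (cmp)
[1] flags=1000 PL?F → skip
[2] flags=1000 GE?F → skip
[3] flags=1000 NE?T → r5=0x19
[4] flags=0010 → (cmp)
[5] flags=0010 NE?T → r3=0xe4
[6] flags=0010 LE?F → skip
[7] flags=1000 → (cmp)
[8] flags=1000 VC?T → r2=0x7d
[9] flags=1000 EQ?F → skip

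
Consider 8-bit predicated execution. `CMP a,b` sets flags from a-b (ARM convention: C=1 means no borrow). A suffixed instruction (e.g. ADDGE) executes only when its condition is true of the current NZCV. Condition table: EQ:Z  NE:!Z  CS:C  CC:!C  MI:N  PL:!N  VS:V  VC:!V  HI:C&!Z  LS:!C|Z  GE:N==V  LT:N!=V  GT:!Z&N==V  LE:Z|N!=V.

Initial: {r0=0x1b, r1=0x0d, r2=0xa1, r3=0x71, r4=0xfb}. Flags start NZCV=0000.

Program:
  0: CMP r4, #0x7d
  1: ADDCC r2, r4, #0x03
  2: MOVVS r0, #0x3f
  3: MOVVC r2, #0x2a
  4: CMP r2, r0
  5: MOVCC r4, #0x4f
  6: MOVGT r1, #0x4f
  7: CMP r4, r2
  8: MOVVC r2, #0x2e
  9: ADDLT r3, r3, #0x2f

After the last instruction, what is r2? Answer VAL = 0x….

VAL = 0x2e

0: ✓ CMP  NZCV=0011
1: · ADDCC
2: ✓ MOVVS  r0←0x3f
3: · MOVVC
4: ✓ CMP  NZCV=0011
5: · MOVCC
6: · MOVGT
7: ✓ CMP  NZCV=0010
8: ✓ MOVVC  r2←0x2e
9: · ADDLT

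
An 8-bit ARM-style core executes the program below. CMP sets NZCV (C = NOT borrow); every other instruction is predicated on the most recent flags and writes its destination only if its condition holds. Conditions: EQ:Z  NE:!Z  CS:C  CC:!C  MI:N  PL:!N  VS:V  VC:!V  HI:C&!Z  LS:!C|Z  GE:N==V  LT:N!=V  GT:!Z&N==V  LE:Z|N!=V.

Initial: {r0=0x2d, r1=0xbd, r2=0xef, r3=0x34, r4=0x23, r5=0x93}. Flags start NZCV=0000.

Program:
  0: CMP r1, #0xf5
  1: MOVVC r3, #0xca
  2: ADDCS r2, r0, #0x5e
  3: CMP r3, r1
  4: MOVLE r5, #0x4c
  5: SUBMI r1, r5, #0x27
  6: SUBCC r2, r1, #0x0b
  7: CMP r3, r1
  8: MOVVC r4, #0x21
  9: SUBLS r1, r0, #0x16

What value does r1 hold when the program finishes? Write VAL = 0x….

[0] flags=1000 → (cmp)
[1] flags=1000 VC?T → r3=0xca
[2] flags=1000 CS?F → skip
[3] flags=0010 → (cmp)
[4] flags=0010 LE?F → skip
[5] flags=0010 MI?F → skip
[6] flags=0010 CC?F → skip
[7] flags=0010 → (cmp)
[8] flags=0010 VC?T → r4=0x21
[9] flags=0010 LS?F → skip

VAL = 0xbd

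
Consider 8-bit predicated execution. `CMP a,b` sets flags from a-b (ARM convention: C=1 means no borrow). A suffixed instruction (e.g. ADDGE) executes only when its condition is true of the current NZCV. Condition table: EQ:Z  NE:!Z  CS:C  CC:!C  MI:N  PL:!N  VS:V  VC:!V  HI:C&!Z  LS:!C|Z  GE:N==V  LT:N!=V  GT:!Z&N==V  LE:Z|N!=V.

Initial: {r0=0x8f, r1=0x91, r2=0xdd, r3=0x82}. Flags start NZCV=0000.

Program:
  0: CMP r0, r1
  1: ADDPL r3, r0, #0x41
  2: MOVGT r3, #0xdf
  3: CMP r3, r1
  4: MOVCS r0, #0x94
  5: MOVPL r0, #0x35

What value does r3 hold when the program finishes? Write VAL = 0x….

VAL = 0x82

0: ✓ CMP  NZCV=1000
1: · ADDPL
2: · MOVGT
3: ✓ CMP  NZCV=1000
4: · MOVCS
5: · MOVPL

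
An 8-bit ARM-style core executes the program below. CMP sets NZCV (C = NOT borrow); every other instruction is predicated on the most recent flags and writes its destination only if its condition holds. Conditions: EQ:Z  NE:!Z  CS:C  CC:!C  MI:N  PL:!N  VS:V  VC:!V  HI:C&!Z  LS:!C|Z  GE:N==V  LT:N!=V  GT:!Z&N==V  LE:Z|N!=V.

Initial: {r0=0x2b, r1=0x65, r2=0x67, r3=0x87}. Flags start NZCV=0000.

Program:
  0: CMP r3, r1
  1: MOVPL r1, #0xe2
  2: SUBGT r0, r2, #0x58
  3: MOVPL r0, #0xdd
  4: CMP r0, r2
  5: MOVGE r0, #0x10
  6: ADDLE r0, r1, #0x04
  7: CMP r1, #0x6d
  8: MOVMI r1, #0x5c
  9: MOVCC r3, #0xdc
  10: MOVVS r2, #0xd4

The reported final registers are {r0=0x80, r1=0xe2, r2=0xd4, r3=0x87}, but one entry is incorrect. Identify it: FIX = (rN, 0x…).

[0] flags=0011 → (cmp)
[1] flags=0011 PL?T → r1=0xe2
[2] flags=0011 GT?F → skip
[3] flags=0011 PL?T → r0=0xdd
[4] flags=0011 → (cmp)
[5] flags=0011 GE?F → skip
[6] flags=0011 LE?T → r0=0xe6
[7] flags=0011 → (cmp)
[8] flags=0011 MI?F → skip
[9] flags=0011 CC?F → skip
[10] flags=0011 VS?T → r2=0xd4

FIX = (r0, 0xe6)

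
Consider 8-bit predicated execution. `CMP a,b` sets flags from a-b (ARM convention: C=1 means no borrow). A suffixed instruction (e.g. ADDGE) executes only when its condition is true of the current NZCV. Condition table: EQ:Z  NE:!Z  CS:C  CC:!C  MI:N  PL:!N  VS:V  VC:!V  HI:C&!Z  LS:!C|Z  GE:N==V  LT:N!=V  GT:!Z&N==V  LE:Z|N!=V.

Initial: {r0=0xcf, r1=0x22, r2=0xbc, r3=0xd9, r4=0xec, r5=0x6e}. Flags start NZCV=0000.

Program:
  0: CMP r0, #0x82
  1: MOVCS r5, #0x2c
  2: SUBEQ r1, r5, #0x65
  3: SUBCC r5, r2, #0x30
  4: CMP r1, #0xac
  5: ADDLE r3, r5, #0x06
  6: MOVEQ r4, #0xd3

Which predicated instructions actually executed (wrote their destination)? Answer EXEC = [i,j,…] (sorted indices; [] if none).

EXEC = [1]

[0] flags=0010 → (cmp)
[1] flags=0010 CS?T → r5=0x2c
[2] flags=0010 EQ?F → skip
[3] flags=0010 CC?F → skip
[4] flags=0000 → (cmp)
[5] flags=0000 LE?F → skip
[6] flags=0000 EQ?F → skip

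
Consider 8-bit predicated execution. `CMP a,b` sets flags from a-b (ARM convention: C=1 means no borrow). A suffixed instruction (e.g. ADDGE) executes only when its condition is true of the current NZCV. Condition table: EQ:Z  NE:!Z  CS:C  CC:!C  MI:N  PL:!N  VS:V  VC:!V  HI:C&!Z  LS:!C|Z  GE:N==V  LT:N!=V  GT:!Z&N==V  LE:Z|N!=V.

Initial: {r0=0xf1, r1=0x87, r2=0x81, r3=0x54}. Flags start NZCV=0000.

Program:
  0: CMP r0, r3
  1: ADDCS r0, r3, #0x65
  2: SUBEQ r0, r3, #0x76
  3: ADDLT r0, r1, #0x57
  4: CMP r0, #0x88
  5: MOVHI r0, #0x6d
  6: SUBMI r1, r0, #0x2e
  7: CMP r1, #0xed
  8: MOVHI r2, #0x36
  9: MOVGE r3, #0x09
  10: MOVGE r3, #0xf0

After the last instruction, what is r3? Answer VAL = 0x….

VAL = 0x54

[0] flags=1010 → (cmp)
[1] flags=1010 CS?T → r0=0xb9
[2] flags=1010 EQ?F → skip
[3] flags=1010 LT?T → r0=0xde
[4] flags=0010 → (cmp)
[5] flags=0010 HI?T → r0=0x6d
[6] flags=0010 MI?F → skip
[7] flags=1000 → (cmp)
[8] flags=1000 HI?F → skip
[9] flags=1000 GE?F → skip
[10] flags=1000 GE?F → skip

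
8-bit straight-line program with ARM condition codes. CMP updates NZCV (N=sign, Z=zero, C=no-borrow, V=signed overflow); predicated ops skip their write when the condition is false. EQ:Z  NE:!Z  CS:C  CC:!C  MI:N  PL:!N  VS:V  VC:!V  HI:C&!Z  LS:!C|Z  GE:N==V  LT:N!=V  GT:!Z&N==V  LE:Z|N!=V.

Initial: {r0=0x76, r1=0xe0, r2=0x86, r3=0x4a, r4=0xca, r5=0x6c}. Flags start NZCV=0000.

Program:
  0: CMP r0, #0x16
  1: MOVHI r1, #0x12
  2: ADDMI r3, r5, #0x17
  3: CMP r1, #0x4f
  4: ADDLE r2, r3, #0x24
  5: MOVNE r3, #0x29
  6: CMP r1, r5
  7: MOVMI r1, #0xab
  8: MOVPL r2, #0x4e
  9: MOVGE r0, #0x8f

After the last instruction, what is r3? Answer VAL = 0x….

[0] flags=0010 → (cmp)
[1] flags=0010 HI?T → r1=0x12
[2] flags=0010 MI?F → skip
[3] flags=1000 → (cmp)
[4] flags=1000 LE?T → r2=0x6e
[5] flags=1000 NE?T → r3=0x29
[6] flags=1000 → (cmp)
[7] flags=1000 MI?T → r1=0xab
[8] flags=1000 PL?F → skip
[9] flags=1000 GE?F → skip

VAL = 0x29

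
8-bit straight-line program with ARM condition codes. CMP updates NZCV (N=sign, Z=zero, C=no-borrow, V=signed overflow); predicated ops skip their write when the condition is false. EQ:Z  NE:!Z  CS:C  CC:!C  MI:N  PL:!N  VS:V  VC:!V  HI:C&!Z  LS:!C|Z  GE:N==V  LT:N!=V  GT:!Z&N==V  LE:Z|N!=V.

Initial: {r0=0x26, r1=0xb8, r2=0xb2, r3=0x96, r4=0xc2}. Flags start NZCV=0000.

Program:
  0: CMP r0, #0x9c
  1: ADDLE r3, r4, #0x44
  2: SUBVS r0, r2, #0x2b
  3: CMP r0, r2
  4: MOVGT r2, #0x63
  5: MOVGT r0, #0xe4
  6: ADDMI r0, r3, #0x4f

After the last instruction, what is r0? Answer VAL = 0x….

VAL = 0xe5

0: ✓ CMP  NZCV=1001
1: · ADDLE
2: ✓ SUBVS  r0←0x87
3: ✓ CMP  NZCV=1000
4: · MOVGT
5: · MOVGT
6: ✓ ADDMI  r0←0xe5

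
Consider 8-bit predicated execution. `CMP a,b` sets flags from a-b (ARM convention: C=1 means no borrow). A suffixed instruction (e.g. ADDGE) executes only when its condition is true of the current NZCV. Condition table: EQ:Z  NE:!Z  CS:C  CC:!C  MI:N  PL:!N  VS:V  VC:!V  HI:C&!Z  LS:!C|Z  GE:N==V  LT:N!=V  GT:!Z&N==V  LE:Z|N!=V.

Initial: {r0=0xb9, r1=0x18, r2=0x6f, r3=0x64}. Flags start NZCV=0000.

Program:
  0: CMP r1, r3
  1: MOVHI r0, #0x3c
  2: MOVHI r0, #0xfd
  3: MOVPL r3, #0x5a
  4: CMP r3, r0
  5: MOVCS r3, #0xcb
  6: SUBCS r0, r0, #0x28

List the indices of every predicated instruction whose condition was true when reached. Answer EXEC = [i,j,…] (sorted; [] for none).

[0] flags=1000 → (cmp)
[1] flags=1000 HI?F → skip
[2] flags=1000 HI?F → skip
[3] flags=1000 PL?F → skip
[4] flags=1001 → (cmp)
[5] flags=1001 CS?F → skip
[6] flags=1001 CS?F → skip

EXEC = []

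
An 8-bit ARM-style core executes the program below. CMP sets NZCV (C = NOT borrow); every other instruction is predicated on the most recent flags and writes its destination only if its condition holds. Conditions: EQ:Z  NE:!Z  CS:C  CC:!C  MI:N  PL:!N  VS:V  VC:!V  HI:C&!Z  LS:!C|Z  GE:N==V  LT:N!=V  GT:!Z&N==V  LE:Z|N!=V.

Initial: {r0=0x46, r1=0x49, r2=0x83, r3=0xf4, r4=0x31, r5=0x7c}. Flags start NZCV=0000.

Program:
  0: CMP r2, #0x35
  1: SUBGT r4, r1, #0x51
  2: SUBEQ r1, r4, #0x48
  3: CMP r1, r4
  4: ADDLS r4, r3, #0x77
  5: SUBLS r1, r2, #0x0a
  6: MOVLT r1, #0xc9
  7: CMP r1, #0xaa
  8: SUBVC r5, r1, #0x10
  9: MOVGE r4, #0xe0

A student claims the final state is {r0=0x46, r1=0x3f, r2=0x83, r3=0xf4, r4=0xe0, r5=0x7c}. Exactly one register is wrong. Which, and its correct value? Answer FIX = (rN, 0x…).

[0] flags=0011 → (cmp)
[1] flags=0011 GT?F → skip
[2] flags=0011 EQ?F → skip
[3] flags=0010 → (cmp)
[4] flags=0010 LS?F → skip
[5] flags=0010 LS?F → skip
[6] flags=0010 LT?F → skip
[7] flags=1001 → (cmp)
[8] flags=1001 VC?F → skip
[9] flags=1001 GE?T → r4=0xe0

FIX = (r1, 0x49)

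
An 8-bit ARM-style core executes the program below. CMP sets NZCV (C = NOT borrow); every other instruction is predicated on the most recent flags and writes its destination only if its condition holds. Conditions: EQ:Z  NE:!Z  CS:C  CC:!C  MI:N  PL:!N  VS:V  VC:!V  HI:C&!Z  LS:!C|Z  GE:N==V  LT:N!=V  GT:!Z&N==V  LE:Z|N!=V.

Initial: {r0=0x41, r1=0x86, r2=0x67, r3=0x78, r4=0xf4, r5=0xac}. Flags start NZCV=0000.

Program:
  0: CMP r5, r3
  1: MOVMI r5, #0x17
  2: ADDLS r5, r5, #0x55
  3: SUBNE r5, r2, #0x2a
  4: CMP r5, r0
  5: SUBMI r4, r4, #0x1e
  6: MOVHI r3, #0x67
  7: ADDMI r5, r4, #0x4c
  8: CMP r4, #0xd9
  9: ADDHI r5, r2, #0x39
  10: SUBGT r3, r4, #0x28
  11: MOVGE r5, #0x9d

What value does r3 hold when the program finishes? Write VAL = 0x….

[0] flags=0011 → (cmp)
[1] flags=0011 MI?F → skip
[2] flags=0011 LS?F → skip
[3] flags=0011 NE?T → r5=0x3d
[4] flags=1000 → (cmp)
[5] flags=1000 MI?T → r4=0xd6
[6] flags=1000 HI?F → skip
[7] flags=1000 MI?T → r5=0x22
[8] flags=1000 → (cmp)
[9] flags=1000 HI?F → skip
[10] flags=1000 GT?F → skip
[11] flags=1000 GE?F → skip

VAL = 0x78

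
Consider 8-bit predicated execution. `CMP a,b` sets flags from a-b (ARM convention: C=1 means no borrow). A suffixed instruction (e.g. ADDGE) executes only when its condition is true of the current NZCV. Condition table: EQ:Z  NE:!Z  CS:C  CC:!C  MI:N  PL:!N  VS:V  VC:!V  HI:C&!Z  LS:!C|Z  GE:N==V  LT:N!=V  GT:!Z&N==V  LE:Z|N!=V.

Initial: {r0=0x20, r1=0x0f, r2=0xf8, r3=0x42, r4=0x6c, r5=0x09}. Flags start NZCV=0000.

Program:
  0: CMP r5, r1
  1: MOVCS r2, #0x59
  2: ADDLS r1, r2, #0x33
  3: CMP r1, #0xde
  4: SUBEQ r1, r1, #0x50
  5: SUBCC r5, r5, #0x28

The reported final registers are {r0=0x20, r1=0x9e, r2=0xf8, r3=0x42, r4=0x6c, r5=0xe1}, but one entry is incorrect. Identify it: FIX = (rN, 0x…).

0: ✓ CMP  NZCV=1000
1: · MOVCS
2: ✓ ADDLS  r1←0x2b
3: ✓ CMP  NZCV=0000
4: · SUBEQ
5: ✓ SUBCC  r5←0xe1

FIX = (r1, 0x2b)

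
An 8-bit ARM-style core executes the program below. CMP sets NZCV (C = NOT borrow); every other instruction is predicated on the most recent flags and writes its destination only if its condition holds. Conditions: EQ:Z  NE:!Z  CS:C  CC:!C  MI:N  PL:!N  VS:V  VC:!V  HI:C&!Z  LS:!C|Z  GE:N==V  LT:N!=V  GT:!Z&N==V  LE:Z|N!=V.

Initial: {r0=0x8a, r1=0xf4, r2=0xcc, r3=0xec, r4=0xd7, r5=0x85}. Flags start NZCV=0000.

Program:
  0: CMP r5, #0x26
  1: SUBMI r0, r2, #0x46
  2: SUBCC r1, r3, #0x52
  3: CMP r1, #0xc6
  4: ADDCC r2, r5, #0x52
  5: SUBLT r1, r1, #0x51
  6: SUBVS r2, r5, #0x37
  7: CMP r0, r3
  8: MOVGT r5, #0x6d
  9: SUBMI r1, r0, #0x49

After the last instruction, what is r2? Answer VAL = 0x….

0: ✓ CMP  NZCV=0011
1: · SUBMI
2: · SUBCC
3: ✓ CMP  NZCV=0010
4: · ADDCC
5: · SUBLT
6: · SUBVS
7: ✓ CMP  NZCV=1000
8: · MOVGT
9: ✓ SUBMI  r1←0x41

VAL = 0xcc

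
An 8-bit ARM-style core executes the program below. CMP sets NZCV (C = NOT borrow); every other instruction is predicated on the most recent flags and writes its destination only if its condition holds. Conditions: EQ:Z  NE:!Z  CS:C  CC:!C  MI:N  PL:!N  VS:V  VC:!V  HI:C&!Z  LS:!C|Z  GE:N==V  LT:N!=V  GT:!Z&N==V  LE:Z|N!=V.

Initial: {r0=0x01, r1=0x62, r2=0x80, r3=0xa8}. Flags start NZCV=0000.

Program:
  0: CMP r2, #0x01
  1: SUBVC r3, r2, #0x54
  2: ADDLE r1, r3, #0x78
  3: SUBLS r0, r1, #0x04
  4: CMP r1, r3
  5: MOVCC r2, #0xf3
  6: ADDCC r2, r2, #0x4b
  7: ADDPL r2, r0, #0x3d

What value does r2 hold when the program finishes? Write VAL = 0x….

[0] flags=0011 → (cmp)
[1] flags=0011 VC?F → skip
[2] flags=0011 LE?T → r1=0x20
[3] flags=0011 LS?F → skip
[4] flags=0000 → (cmp)
[5] flags=0000 CC?T → r2=0xf3
[6] flags=0000 CC?T → r2=0x3e
[7] flags=0000 PL?T → r2=0x3e

VAL = 0x3e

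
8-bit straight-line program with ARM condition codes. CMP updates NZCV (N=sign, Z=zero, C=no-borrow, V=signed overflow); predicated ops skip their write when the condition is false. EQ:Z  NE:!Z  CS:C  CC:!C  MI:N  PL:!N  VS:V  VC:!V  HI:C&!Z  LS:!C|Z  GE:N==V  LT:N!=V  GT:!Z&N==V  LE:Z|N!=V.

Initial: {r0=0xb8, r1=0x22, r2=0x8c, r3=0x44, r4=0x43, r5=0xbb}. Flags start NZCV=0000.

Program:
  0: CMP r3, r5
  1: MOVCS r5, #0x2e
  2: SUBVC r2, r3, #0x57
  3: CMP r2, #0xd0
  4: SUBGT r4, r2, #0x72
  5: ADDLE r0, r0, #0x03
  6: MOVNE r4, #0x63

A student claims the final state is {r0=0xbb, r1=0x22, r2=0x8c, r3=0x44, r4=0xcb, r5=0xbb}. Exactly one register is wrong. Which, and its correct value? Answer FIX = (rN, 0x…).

FIX = (r4, 0x63)

[0] flags=1001 → (cmp)
[1] flags=1001 CS?F → skip
[2] flags=1001 VC?F → skip
[3] flags=1000 → (cmp)
[4] flags=1000 GT?F → skip
[5] flags=1000 LE?T → r0=0xbb
[6] flags=1000 NE?T → r4=0x63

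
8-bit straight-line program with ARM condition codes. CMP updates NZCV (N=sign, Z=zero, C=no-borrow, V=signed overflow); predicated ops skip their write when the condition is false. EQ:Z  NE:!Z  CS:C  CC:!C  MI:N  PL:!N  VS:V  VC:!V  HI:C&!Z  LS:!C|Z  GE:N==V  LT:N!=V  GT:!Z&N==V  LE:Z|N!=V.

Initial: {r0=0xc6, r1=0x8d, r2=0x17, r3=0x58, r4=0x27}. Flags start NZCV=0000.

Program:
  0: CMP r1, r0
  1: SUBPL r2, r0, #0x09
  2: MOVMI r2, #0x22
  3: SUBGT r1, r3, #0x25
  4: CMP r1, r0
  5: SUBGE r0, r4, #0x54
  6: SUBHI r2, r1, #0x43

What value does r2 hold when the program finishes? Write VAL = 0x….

VAL = 0x22

[0] flags=1000 → (cmp)
[1] flags=1000 PL?F → skip
[2] flags=1000 MI?T → r2=0x22
[3] flags=1000 GT?F → skip
[4] flags=1000 → (cmp)
[5] flags=1000 GE?F → skip
[6] flags=1000 HI?F → skip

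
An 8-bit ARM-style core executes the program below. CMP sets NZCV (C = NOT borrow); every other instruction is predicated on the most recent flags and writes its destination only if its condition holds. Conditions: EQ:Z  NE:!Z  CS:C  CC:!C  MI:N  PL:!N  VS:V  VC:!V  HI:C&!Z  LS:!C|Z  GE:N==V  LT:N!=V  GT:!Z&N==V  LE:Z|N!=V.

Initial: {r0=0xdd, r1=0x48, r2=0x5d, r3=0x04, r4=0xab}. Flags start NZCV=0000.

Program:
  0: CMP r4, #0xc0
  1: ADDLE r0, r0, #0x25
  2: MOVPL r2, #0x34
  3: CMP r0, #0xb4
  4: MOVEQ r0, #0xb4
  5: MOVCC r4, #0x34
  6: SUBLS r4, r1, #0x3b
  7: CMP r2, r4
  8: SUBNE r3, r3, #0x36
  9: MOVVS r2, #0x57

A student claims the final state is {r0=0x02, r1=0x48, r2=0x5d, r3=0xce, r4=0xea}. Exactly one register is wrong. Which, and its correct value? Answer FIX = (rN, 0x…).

FIX = (r4, 0x0d)

0: ✓ CMP  NZCV=1000
1: ✓ ADDLE  r0←0x02
2: · MOVPL
3: ✓ CMP  NZCV=0000
4: · MOVEQ
5: ✓ MOVCC  r4←0x34
6: ✓ SUBLS  r4←0x0d
7: ✓ CMP  NZCV=0010
8: ✓ SUBNE  r3←0xce
9: · MOVVS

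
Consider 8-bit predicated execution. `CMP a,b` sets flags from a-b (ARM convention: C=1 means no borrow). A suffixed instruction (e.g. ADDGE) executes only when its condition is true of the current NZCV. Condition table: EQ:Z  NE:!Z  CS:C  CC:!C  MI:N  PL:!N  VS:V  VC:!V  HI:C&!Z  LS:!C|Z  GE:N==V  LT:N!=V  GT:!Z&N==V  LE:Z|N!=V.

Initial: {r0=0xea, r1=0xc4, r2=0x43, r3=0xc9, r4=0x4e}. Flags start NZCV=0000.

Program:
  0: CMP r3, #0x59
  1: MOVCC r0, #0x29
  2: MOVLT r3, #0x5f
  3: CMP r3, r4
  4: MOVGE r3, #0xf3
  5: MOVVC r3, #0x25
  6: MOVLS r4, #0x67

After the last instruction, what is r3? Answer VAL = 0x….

VAL = 0x25

[0] flags=0011 → (cmp)
[1] flags=0011 CC?F → skip
[2] flags=0011 LT?T → r3=0x5f
[3] flags=0010 → (cmp)
[4] flags=0010 GE?T → r3=0xf3
[5] flags=0010 VC?T → r3=0x25
[6] flags=0010 LS?F → skip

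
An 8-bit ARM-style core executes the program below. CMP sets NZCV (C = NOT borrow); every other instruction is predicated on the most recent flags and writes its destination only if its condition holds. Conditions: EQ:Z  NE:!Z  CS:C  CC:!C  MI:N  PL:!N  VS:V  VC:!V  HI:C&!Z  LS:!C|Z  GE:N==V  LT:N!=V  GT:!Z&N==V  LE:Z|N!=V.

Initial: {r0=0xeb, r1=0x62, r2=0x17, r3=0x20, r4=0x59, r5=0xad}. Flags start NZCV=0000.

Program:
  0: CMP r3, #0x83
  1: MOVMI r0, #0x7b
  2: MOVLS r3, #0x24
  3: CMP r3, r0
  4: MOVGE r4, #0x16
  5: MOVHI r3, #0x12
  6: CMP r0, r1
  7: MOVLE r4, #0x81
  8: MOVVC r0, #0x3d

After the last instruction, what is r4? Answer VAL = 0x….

0: ✓ CMP  NZCV=1001
1: ✓ MOVMI  r0←0x7b
2: ✓ MOVLS  r3←0x24
3: ✓ CMP  NZCV=1000
4: · MOVGE
5: · MOVHI
6: ✓ CMP  NZCV=0010
7: · MOVLE
8: ✓ MOVVC  r0←0x3d

VAL = 0x59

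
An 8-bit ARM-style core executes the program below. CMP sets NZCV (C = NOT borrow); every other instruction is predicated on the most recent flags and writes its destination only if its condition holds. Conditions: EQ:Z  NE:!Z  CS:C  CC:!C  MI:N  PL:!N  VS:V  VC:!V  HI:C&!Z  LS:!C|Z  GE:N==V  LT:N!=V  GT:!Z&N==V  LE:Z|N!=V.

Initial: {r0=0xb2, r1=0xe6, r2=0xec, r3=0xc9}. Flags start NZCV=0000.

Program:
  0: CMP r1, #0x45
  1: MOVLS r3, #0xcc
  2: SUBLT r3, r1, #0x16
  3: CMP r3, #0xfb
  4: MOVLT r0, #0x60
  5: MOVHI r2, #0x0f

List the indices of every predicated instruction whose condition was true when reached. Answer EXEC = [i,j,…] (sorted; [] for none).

0: ✓ CMP  NZCV=1010
1: · MOVLS
2: ✓ SUBLT  r3←0xd0
3: ✓ CMP  NZCV=1000
4: ✓ MOVLT  r0←0x60
5: · MOVHI

EXEC = [2,4]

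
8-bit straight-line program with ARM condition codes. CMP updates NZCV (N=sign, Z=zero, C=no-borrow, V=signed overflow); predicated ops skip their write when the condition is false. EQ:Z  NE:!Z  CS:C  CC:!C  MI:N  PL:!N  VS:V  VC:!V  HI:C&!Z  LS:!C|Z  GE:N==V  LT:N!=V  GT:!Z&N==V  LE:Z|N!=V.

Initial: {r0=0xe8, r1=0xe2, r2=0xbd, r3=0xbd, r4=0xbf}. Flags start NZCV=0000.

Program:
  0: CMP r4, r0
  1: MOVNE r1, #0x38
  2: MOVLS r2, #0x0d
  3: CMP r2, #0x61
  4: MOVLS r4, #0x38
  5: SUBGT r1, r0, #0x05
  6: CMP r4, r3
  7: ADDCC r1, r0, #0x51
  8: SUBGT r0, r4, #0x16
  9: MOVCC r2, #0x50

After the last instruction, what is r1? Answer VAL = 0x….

VAL = 0x39

[0] flags=1000 → (cmp)
[1] flags=1000 NE?T → r1=0x38
[2] flags=1000 LS?T → r2=0x0d
[3] flags=1000 → (cmp)
[4] flags=1000 LS?T → r4=0x38
[5] flags=1000 GT?F → skip
[6] flags=0000 → (cmp)
[7] flags=0000 CC?T → r1=0x39
[8] flags=0000 GT?T → r0=0x22
[9] flags=0000 CC?T → r2=0x50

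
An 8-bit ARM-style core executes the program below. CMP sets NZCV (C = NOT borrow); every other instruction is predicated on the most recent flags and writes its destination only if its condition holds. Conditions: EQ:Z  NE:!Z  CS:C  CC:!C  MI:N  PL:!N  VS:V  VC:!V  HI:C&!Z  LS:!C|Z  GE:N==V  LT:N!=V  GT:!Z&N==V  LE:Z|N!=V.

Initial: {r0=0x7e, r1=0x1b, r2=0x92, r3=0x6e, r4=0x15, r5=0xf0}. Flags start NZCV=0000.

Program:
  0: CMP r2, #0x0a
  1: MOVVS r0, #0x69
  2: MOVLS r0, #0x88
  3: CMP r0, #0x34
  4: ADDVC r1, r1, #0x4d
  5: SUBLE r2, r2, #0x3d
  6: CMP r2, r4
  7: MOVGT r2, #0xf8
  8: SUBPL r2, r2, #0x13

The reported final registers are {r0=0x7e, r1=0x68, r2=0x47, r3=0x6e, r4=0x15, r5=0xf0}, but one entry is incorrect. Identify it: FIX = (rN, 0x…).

FIX = (r2, 0x7f)

[0] flags=1010 → (cmp)
[1] flags=1010 VS?F → skip
[2] flags=1010 LS?F → skip
[3] flags=0010 → (cmp)
[4] flags=0010 VC?T → r1=0x68
[5] flags=0010 LE?F → skip
[6] flags=0011 → (cmp)
[7] flags=0011 GT?F → skip
[8] flags=0011 PL?T → r2=0x7f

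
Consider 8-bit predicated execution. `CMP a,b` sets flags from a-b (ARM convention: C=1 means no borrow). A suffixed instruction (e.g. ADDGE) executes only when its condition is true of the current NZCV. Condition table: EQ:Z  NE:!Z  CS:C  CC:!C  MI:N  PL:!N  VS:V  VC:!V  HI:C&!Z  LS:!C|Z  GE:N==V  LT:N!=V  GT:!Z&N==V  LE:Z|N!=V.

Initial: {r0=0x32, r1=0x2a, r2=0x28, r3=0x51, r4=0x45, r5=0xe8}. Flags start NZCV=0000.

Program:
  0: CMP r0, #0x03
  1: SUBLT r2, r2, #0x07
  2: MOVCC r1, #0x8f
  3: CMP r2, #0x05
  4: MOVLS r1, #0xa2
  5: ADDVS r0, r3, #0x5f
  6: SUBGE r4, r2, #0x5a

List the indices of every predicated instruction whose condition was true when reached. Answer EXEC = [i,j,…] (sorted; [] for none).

EXEC = [6]

[0] flags=0010 → (cmp)
[1] flags=0010 LT?F → skip
[2] flags=0010 CC?F → skip
[3] flags=0010 → (cmp)
[4] flags=0010 LS?F → skip
[5] flags=0010 VS?F → skip
[6] flags=0010 GE?T → r4=0xce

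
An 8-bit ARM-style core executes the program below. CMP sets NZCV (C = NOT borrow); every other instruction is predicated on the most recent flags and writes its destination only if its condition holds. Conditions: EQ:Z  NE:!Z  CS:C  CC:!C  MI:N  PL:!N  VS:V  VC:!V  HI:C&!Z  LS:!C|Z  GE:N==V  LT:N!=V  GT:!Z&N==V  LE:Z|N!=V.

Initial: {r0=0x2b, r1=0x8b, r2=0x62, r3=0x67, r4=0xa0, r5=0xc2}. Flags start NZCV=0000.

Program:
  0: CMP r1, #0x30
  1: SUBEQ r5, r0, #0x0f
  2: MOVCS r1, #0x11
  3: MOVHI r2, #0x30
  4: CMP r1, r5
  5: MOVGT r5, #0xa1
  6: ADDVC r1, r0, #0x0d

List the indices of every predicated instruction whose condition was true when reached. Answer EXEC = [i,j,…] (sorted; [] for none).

EXEC = [2,3,5,6]

0: ✓ CMP  NZCV=0011
1: · SUBEQ
2: ✓ MOVCS  r1←0x11
3: ✓ MOVHI  r2←0x30
4: ✓ CMP  NZCV=0000
5: ✓ MOVGT  r5←0xa1
6: ✓ ADDVC  r1←0x38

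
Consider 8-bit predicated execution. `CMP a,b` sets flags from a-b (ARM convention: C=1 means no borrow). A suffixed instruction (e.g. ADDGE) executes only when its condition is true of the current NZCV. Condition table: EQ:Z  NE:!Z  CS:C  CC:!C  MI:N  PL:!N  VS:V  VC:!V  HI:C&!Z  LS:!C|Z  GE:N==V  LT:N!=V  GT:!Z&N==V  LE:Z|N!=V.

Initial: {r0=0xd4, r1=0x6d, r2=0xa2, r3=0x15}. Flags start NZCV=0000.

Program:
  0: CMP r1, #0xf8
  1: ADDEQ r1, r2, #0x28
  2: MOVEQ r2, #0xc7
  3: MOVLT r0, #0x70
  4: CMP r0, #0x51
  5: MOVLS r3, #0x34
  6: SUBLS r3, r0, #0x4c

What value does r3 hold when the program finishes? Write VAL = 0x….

[0] flags=0000 → (cmp)
[1] flags=0000 EQ?F → skip
[2] flags=0000 EQ?F → skip
[3] flags=0000 LT?F → skip
[4] flags=1010 → (cmp)
[5] flags=1010 LS?F → skip
[6] flags=1010 LS?F → skip

VAL = 0x15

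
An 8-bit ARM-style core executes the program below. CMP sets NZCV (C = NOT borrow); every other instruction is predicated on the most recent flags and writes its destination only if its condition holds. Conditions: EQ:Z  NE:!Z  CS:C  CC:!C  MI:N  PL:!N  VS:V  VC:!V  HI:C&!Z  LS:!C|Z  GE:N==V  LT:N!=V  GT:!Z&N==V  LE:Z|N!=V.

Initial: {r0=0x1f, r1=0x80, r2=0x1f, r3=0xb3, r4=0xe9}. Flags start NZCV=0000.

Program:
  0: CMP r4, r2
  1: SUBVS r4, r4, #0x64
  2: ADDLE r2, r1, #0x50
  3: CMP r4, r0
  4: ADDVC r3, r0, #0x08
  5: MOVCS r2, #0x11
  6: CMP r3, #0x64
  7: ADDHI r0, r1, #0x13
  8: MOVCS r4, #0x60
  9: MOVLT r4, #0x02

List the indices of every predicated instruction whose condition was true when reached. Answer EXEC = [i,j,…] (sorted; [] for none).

EXEC = [2,4,5,9]

0: ✓ CMP  NZCV=1010
1: · SUBVS
2: ✓ ADDLE  r2←0xd0
3: ✓ CMP  NZCV=1010
4: ✓ ADDVC  r3←0x27
5: ✓ MOVCS  r2←0x11
6: ✓ CMP  NZCV=1000
7: · ADDHI
8: · MOVCS
9: ✓ MOVLT  r4←0x02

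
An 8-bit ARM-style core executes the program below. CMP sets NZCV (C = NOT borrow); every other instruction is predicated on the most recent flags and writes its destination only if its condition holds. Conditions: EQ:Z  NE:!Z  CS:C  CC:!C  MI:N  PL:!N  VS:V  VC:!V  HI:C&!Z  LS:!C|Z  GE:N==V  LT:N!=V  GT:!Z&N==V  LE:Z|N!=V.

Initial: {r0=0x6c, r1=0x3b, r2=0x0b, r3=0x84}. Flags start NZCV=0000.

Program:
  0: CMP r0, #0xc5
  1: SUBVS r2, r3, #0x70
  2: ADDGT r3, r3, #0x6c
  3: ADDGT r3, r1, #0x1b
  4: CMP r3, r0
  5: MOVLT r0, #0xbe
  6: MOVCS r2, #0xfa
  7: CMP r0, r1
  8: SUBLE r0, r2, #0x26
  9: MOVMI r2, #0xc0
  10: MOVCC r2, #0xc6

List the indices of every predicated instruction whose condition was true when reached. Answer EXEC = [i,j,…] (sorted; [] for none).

0: ✓ CMP  NZCV=1001
1: ✓ SUBVS  r2←0x14
2: ✓ ADDGT  r3←0xf0
3: ✓ ADDGT  r3←0x56
4: ✓ CMP  NZCV=1000
5: ✓ MOVLT  r0←0xbe
6: · MOVCS
7: ✓ CMP  NZCV=1010
8: ✓ SUBLE  r0←0xee
9: ✓ MOVMI  r2←0xc0
10: · MOVCC

EXEC = [1,2,3,5,8,9]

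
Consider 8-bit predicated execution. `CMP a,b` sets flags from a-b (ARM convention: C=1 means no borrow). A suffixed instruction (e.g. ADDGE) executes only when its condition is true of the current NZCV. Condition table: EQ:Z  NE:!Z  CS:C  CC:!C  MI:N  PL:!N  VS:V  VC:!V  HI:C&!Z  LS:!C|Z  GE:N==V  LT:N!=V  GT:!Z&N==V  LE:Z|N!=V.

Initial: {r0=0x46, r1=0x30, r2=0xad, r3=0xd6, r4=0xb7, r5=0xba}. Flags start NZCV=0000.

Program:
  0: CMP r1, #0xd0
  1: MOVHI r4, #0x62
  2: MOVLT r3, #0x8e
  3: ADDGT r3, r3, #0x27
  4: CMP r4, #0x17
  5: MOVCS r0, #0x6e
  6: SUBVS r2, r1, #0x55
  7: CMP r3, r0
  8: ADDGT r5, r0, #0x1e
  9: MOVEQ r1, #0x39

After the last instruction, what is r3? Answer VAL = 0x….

VAL = 0xfd

0: ✓ CMP  NZCV=0000
1: · MOVHI
2: · MOVLT
3: ✓ ADDGT  r3←0xfd
4: ✓ CMP  NZCV=1010
5: ✓ MOVCS  r0←0x6e
6: · SUBVS
7: ✓ CMP  NZCV=1010
8: · ADDGT
9: · MOVEQ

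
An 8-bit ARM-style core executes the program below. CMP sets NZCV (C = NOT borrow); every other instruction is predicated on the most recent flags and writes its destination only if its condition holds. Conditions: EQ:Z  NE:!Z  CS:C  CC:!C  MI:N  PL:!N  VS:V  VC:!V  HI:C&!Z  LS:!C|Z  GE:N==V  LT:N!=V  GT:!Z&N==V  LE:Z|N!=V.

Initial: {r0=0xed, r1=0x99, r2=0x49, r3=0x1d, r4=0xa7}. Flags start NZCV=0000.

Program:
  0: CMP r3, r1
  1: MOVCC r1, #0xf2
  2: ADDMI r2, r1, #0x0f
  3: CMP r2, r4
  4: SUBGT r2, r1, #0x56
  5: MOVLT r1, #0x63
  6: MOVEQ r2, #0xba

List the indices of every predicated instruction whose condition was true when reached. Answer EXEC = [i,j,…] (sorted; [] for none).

[0] flags=1001 → (cmp)
[1] flags=1001 CC?T → r1=0xf2
[2] flags=1001 MI?T → r2=0x01
[3] flags=0000 → (cmp)
[4] flags=0000 GT?T → r2=0x9c
[5] flags=0000 LT?F → skip
[6] flags=0000 EQ?F → skip

EXEC = [1,2,4]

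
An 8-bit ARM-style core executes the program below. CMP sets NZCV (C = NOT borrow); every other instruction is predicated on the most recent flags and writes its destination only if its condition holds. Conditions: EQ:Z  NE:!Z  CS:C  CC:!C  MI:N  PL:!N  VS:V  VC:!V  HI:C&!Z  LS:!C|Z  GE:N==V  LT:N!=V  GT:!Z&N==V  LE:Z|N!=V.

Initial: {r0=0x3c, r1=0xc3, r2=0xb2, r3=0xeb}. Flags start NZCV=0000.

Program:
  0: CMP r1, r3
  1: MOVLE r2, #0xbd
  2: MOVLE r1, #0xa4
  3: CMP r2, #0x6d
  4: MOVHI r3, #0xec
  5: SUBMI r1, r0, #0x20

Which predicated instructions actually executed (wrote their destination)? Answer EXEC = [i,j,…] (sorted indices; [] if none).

[0] flags=1000 → (cmp)
[1] flags=1000 LE?T → r2=0xbd
[2] flags=1000 LE?T → r1=0xa4
[3] flags=0011 → (cmp)
[4] flags=0011 HI?T → r3=0xec
[5] flags=0011 MI?F → skip

EXEC = [1,2,4]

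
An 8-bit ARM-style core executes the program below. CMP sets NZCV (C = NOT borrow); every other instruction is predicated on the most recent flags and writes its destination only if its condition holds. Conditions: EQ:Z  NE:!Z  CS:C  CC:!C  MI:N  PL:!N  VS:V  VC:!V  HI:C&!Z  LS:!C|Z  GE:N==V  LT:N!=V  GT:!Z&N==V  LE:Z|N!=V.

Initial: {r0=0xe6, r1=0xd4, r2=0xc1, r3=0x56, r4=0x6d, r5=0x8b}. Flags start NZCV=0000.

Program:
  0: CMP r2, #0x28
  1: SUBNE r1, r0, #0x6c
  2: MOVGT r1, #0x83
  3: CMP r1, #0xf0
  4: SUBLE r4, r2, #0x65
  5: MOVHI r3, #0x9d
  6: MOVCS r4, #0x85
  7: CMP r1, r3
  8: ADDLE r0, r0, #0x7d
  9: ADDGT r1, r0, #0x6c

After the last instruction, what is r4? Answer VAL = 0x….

VAL = 0x6d

0: ✓ CMP  NZCV=1010
1: ✓ SUBNE  r1←0x7a
2: · MOVGT
3: ✓ CMP  NZCV=1001
4: · SUBLE
5: · MOVHI
6: · MOVCS
7: ✓ CMP  NZCV=0010
8: · ADDLE
9: ✓ ADDGT  r1←0x52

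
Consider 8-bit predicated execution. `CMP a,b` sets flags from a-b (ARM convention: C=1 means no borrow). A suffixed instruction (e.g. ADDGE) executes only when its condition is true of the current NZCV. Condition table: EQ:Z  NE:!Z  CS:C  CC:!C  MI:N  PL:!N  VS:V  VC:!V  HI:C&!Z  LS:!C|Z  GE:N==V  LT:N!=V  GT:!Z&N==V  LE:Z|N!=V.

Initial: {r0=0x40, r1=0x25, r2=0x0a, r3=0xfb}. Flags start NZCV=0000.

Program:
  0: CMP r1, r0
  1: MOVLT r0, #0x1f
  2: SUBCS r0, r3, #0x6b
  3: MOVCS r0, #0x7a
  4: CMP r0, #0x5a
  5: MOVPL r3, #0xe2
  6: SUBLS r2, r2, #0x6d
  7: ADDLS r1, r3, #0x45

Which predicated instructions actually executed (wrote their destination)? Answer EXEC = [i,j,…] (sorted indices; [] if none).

0: ✓ CMP  NZCV=1000
1: ✓ MOVLT  r0←0x1f
2: · SUBCS
3: · MOVCS
4: ✓ CMP  NZCV=1000
5: · MOVPL
6: ✓ SUBLS  r2←0x9d
7: ✓ ADDLS  r1←0x40

EXEC = [1,6,7]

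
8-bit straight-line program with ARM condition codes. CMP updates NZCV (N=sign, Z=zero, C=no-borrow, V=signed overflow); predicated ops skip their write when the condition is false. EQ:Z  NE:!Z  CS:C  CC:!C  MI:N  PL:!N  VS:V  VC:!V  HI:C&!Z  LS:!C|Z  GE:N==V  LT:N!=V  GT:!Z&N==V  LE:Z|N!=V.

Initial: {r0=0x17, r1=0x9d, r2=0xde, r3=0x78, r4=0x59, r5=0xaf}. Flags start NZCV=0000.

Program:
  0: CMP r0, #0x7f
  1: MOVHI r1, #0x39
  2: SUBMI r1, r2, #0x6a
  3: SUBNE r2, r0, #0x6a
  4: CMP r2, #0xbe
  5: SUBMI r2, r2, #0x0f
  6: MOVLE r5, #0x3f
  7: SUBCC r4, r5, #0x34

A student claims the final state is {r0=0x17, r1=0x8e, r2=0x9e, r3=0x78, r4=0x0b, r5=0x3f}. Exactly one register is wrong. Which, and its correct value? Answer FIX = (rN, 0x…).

FIX = (r1, 0x74)

0: ✓ CMP  NZCV=1000
1: · MOVHI
2: ✓ SUBMI  r1←0x74
3: ✓ SUBNE  r2←0xad
4: ✓ CMP  NZCV=1000
5: ✓ SUBMI  r2←0x9e
6: ✓ MOVLE  r5←0x3f
7: ✓ SUBCC  r4←0x0b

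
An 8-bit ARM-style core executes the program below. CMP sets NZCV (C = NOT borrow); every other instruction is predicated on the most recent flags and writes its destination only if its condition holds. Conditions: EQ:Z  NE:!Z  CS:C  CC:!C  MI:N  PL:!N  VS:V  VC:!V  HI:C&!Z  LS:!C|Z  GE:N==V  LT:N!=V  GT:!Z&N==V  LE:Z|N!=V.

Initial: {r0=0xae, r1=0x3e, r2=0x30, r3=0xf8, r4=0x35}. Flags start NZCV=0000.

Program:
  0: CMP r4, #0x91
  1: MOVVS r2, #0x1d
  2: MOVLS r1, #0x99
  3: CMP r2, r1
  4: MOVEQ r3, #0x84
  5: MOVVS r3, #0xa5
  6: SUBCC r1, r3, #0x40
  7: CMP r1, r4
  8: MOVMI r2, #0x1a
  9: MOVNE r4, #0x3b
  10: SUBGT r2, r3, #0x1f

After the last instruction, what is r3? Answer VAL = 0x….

VAL = 0xa5

0: ✓ CMP  NZCV=1001
1: ✓ MOVVS  r2←0x1d
2: ✓ MOVLS  r1←0x99
3: ✓ CMP  NZCV=1001
4: · MOVEQ
5: ✓ MOVVS  r3←0xa5
6: ✓ SUBCC  r1←0x65
7: ✓ CMP  NZCV=0010
8: · MOVMI
9: ✓ MOVNE  r4←0x3b
10: ✓ SUBGT  r2←0x86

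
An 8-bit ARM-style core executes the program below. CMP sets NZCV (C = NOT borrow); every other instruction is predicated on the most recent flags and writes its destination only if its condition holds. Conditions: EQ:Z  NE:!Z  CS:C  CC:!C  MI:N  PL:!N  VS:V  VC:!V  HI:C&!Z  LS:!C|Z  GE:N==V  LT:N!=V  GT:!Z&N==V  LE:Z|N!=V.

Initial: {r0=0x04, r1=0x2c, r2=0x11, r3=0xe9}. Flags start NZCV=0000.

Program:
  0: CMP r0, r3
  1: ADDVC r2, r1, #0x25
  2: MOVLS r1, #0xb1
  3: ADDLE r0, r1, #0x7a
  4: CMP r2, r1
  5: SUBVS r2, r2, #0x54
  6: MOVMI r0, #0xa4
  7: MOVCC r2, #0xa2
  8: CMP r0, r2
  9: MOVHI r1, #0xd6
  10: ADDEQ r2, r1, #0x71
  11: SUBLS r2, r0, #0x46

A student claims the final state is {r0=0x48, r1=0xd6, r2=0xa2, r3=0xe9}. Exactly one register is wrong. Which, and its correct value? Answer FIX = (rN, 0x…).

FIX = (r0, 0xa4)

0: ✓ CMP  NZCV=0000
1: ✓ ADDVC  r2←0x51
2: ✓ MOVLS  r1←0xb1
3: · ADDLE
4: ✓ CMP  NZCV=1001
5: ✓ SUBVS  r2←0xfd
6: ✓ MOVMI  r0←0xa4
7: ✓ MOVCC  r2←0xa2
8: ✓ CMP  NZCV=0010
9: ✓ MOVHI  r1←0xd6
10: · ADDEQ
11: · SUBLS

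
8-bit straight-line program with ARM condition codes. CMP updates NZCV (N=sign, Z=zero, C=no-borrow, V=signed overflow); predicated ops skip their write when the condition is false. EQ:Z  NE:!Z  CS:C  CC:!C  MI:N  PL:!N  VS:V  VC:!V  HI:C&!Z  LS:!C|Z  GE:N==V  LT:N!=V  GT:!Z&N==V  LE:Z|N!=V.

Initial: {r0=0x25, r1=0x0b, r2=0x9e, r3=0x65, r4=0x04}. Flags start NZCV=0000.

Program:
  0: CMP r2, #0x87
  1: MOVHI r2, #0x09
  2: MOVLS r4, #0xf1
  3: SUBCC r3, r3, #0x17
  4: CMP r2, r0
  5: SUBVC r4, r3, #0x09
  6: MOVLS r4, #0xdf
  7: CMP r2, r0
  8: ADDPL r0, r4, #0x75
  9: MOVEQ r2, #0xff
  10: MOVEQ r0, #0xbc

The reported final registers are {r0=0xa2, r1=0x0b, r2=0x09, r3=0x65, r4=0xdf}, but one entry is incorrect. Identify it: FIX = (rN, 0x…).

FIX = (r0, 0x25)

0: ✓ CMP  NZCV=0010
1: ✓ MOVHI  r2←0x09
2: · MOVLS
3: · SUBCC
4: ✓ CMP  NZCV=1000
5: ✓ SUBVC  r4←0x5c
6: ✓ MOVLS  r4←0xdf
7: ✓ CMP  NZCV=1000
8: · ADDPL
9: · MOVEQ
10: · MOVEQ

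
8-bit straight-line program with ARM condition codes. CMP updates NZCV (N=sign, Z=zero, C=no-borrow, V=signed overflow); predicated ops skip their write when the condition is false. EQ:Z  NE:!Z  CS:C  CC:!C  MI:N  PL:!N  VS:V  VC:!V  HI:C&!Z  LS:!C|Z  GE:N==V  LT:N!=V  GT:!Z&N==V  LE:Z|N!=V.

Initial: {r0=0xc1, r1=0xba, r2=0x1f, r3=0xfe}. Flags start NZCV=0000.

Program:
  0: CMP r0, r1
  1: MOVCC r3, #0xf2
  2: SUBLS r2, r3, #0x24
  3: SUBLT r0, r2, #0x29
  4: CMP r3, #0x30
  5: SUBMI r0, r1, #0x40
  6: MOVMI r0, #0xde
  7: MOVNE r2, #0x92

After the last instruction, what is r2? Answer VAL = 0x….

[0] flags=0010 → (cmp)
[1] flags=0010 CC?F → skip
[2] flags=0010 LS?F → skip
[3] flags=0010 LT?F → skip
[4] flags=1010 → (cmp)
[5] flags=1010 MI?T → r0=0x7a
[6] flags=1010 MI?T → r0=0xde
[7] flags=1010 NE?T → r2=0x92

VAL = 0x92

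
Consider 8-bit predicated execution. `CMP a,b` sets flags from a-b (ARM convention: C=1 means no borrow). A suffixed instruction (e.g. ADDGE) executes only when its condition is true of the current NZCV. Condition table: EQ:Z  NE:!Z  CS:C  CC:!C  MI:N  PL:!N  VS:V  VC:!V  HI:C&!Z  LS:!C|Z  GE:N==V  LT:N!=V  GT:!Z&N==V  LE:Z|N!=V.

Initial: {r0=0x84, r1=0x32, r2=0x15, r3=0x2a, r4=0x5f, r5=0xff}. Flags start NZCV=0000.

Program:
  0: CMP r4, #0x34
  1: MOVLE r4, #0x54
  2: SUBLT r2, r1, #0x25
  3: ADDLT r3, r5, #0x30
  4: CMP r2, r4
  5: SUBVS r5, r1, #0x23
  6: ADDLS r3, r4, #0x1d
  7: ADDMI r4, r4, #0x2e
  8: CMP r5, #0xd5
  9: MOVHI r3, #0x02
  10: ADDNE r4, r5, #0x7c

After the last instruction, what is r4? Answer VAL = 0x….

VAL = 0x7b

[0] flags=0010 → (cmp)
[1] flags=0010 LE?F → skip
[2] flags=0010 LT?F → skip
[3] flags=0010 LT?F → skip
[4] flags=1000 → (cmp)
[5] flags=1000 VS?F → skip
[6] flags=1000 LS?T → r3=0x7c
[7] flags=1000 MI?T → r4=0x8d
[8] flags=0010 → (cmp)
[9] flags=0010 HI?T → r3=0x02
[10] flags=0010 NE?T → r4=0x7b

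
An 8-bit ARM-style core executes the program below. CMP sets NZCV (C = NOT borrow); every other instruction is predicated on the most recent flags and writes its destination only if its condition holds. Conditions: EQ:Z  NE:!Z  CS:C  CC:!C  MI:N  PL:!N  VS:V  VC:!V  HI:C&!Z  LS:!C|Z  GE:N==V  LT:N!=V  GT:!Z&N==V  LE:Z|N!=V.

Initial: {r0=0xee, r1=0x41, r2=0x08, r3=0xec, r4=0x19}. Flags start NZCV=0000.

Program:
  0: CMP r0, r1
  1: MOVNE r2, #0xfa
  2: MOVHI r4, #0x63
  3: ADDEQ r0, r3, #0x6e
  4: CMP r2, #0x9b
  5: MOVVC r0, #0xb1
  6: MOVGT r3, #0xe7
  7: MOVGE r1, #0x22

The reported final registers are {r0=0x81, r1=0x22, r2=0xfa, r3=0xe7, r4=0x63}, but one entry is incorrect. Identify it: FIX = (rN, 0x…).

[0] flags=1010 → (cmp)
[1] flags=1010 NE?T → r2=0xfa
[2] flags=1010 HI?T → r4=0x63
[3] flags=1010 EQ?F → skip
[4] flags=0010 → (cmp)
[5] flags=0010 VC?T → r0=0xb1
[6] flags=0010 GT?T → r3=0xe7
[7] flags=0010 GE?T → r1=0x22

FIX = (r0, 0xb1)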